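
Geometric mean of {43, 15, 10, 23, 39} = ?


Product = 43 × 15 × 10 × 23 × 39 = 5785650
GM = 5785650^(1/5) = 22.5149

GM = 22.5149


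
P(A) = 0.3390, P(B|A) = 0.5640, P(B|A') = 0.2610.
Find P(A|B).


P(B) = P(B|A)*P(A) + P(B|A')*P(A')
= 0.5640*0.3390 + 0.2610*0.6610
= 0.191196 + 0.172521 = 0.363717
P(A|B) = 0.191196/0.363717 = 0.5257

P(A|B) = 0.5257


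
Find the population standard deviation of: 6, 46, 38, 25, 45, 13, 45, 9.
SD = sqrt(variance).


Mean = 28.3750
Variance = 259.9844
SD = sqrt(259.9844) = 16.1240

SD = 16.1240


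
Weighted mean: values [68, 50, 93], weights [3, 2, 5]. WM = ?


Numerator = 68*3 + 50*2 + 93*5 = 769
Denominator = 3 + 2 + 5 = 10
WM = 769/10 = 76.9000

WM = 76.9000


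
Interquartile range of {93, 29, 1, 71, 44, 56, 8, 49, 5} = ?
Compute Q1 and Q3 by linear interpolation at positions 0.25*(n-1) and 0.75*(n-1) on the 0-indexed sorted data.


Sorted: 1, 5, 8, 29, 44, 49, 56, 71, 93
Q1 (25th %ile) = 8.0000
Q3 (75th %ile) = 56.0000
IQR = 56.0000 - 8.0000 = 48.0000

IQR = 48.0000


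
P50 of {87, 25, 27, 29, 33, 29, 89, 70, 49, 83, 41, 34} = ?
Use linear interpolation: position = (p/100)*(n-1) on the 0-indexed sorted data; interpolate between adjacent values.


Sorted: 25, 27, 29, 29, 33, 34, 41, 49, 70, 83, 87, 89
n = 12
Index = 50/100 * 11 = 5.5000
Lower = data[5] = 34, Upper = data[6] = 41
P50 = 34 + 0.5000*(7) = 37.5000

P50 = 37.5000


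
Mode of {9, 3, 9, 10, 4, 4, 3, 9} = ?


Frequencies: 3:2, 4:2, 9:3, 10:1
Max frequency = 3
Mode = 9

Mode = 9


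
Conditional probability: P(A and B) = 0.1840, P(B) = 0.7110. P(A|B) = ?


P(A|B) = 0.1840/0.7110 = 0.2588

P(A|B) = 0.2588


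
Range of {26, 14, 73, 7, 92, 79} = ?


Max = 92, Min = 7
Range = 92 - 7 = 85

Range = 85


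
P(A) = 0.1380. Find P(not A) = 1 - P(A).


P(not A) = 1 - 0.1380 = 0.8620

P(not A) = 0.8620


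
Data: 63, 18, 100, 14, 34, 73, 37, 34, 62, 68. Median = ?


Sorted: 14, 18, 34, 34, 37, 62, 63, 68, 73, 100
n = 10 (even)
Middle values: 37 and 62
Median = (37+62)/2 = 49.5000

Median = 49.5000


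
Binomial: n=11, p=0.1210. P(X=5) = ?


C(11,5) = 462
p^5 = 2.593742e-05
(1-p)^6 = 0.461247
P = 462 * 2.593742e-05 * 0.461247 = 0.0055

P(X=5) = 0.0055


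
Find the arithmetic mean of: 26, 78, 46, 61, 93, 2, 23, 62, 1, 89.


Sum = 26 + 78 + 46 + 61 + 93 + 2 + 23 + 62 + 1 + 89 = 481
n = 10
Mean = 481/10 = 48.1000

Mean = 48.1000


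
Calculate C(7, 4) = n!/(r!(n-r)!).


C(7,4) = 7!/(4! × 3!)
= 5040/(24 × 6)
= 35

C(7,4) = 35


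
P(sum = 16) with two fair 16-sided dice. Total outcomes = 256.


Total outcomes = 16×16 = 256
Favorable (sum = 16): 15
P = 15/256 = 0.0586

P = 0.0586


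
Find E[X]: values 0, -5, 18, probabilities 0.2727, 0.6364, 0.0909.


E[X] = 0*0.2727 - 5*0.6364 + 18*0.0909
= 0 - 3.1820 + 1.6362
= -1.5458

E[X] = -1.5458


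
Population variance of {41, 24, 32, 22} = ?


Mean = 29.7500
Squared deviations: 126.5625, 33.0625, 5.0625, 60.0625
Sum = 224.7500
Variance = 224.7500/4 = 56.1875

Variance = 56.1875


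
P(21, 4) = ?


P(21,4) = 21!/17!
= 51090942171709440000/355687428096000
= 143640

P(21,4) = 143640


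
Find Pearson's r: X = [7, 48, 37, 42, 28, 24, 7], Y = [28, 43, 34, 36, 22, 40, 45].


Mean X = 27.5714, Mean Y = 35.4286
SD X = 14.993876, SD Y = 7.631835
Cov = 11.897959
r = 11.897959/(14.993876*7.631835) = 0.1040

r = 0.1040


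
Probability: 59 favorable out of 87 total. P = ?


P = 59/87 = 0.6782

P = 0.6782


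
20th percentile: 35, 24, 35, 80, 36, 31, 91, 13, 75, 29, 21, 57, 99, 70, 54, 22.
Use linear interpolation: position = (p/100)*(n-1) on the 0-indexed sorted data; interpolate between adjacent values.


Sorted: 13, 21, 22, 24, 29, 31, 35, 35, 36, 54, 57, 70, 75, 80, 91, 99
n = 16
Index = 20/100 * 15 = 3.0000
Lower = data[3] = 24, Upper = data[4] = 29
P20 = 24 + 0*(5) = 24.0000

P20 = 24.0000


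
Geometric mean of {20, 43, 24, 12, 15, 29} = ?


Product = 20 × 43 × 24 × 12 × 15 × 29 = 107740800
GM = 107740800^(1/6) = 21.8137

GM = 21.8137


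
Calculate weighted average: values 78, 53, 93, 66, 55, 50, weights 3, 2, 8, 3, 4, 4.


Numerator = 78*3 + 53*2 + 93*8 + 66*3 + 55*4 + 50*4 = 1702
Denominator = 3 + 2 + 8 + 3 + 4 + 4 = 24
WM = 1702/24 = 70.9167

WM = 70.9167


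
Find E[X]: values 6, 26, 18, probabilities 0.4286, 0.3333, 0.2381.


E[X] = 6*0.4286 + 26*0.3333 + 18*0.2381
= 2.5716 + 8.6658 + 4.2858
= 15.5232

E[X] = 15.5232


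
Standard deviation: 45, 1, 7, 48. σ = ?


Mean = 25.2500
Variance = 457.1875
SD = sqrt(457.1875) = 21.3819

SD = 21.3819


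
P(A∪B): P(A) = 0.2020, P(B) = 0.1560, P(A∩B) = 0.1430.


P(A∪B) = 0.2020 + 0.1560 - 0.1430
= 0.3580 - 0.1430
= 0.2150

P(A∪B) = 0.2150


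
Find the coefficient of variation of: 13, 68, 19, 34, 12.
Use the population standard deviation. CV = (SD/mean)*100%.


Mean = 29.2000
SD = 20.9323
CV = (20.9323/29.2000)*100 = 71.6859%

CV = 71.6859%


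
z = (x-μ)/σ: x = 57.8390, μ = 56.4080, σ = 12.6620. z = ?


z = (57.8390 - 56.4080)/12.6620
= 1.4310/12.6620
= 0.1130

z = 0.1130


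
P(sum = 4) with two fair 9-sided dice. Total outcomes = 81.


Total outcomes = 9×9 = 81
Favorable (sum = 4): 3
P = 3/81 = 0.0370

P = 0.0370


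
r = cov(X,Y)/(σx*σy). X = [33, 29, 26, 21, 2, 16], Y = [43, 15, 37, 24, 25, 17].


Mean X = 21.1667, Mean Y = 26.8333
SD X = 10.155732, SD Y = 10.106379
Cov = 39.027778
r = 39.027778/(10.155732*10.106379) = 0.3802

r = 0.3802


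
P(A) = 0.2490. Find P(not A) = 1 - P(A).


P(not A) = 1 - 0.2490 = 0.7510

P(not A) = 0.7510


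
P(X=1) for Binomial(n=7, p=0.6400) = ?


C(7,1) = 7
p^1 = 0.640000
(1-p)^6 = 0.002177
P = 7 * 0.640000 * 0.002177 = 0.0098

P(X=1) = 0.0098


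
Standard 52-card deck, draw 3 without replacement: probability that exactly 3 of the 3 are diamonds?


Hypergeometric: P(X=3) = C(13,3)·C(39,0) / C(52,3)
= 286 × 1 / 22100
= 286/22100 = 0.0129

P = 0.0129


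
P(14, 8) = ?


P(14,8) = 14!/6!
= 87178291200/720
= 121080960

P(14,8) = 121080960


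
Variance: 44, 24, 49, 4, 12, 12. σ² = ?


Mean = 24.1667
Squared deviations: 393.3611, 0.0278, 616.6944, 406.6944, 148.0278, 148.0278
Sum = 1712.8333
Variance = 1712.8333/6 = 285.4722

Variance = 285.4722


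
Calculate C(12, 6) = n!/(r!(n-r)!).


C(12,6) = 12!/(6! × 6!)
= 479001600/(720 × 720)
= 924

C(12,6) = 924


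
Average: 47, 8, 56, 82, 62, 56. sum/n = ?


Sum = 47 + 8 + 56 + 82 + 62 + 56 = 311
n = 6
Mean = 311/6 = 51.8333

Mean = 51.8333


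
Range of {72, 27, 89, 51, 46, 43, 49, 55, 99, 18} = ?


Max = 99, Min = 18
Range = 99 - 18 = 81

Range = 81


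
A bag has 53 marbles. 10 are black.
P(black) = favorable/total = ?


P = 10/53 = 0.1887

P = 0.1887


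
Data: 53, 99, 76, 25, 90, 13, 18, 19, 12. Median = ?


Sorted: 12, 13, 18, 19, 25, 53, 76, 90, 99
n = 9 (odd)
Middle value = 25

Median = 25


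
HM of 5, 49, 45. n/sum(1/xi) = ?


Sum of reciprocals = 1/5 + 1/49 + 1/45 = 0.242630
HM = 3/0.242630 = 12.3645

HM = 12.3645


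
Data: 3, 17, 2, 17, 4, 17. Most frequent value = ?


Frequencies: 2:1, 3:1, 4:1, 17:3
Max frequency = 3
Mode = 17

Mode = 17


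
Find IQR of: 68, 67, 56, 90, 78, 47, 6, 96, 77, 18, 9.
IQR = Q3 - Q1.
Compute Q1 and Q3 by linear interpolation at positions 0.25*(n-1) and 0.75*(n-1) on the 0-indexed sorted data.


Sorted: 6, 9, 18, 47, 56, 67, 68, 77, 78, 90, 96
Q1 (25th %ile) = 32.5000
Q3 (75th %ile) = 77.5000
IQR = 77.5000 - 32.5000 = 45.0000

IQR = 45.0000


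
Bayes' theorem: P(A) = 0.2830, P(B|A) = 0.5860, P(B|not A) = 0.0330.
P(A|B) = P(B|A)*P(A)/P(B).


P(B) = P(B|A)*P(A) + P(B|A')*P(A')
= 0.5860*0.2830 + 0.0330*0.7170
= 0.165838 + 0.023661 = 0.189499
P(A|B) = 0.165838/0.189499 = 0.8751

P(A|B) = 0.8751


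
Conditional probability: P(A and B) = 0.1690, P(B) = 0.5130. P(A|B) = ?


P(A|B) = 0.1690/0.5130 = 0.3294

P(A|B) = 0.3294


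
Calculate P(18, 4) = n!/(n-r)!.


P(18,4) = 18!/14!
= 6402373705728000/87178291200
= 73440

P(18,4) = 73440


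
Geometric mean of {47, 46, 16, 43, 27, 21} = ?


Product = 47 × 46 × 16 × 43 × 27 × 21 = 843387552
GM = 843387552^(1/6) = 30.7377

GM = 30.7377


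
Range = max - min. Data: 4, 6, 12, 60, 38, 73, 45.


Max = 73, Min = 4
Range = 73 - 4 = 69

Range = 69


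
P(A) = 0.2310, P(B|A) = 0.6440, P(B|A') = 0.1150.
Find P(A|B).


P(B) = P(B|A)*P(A) + P(B|A')*P(A')
= 0.6440*0.2310 + 0.1150*0.7690
= 0.148764 + 0.088435 = 0.237199
P(A|B) = 0.148764/0.237199 = 0.6272

P(A|B) = 0.6272


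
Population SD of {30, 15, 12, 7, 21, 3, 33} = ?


Mean = 17.2857
Variance = 109.3469
SD = sqrt(109.3469) = 10.4569

SD = 10.4569


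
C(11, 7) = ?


C(11,7) = 11!/(7! × 4!)
= 39916800/(5040 × 24)
= 330

C(11,7) = 330


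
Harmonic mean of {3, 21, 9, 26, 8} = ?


Sum of reciprocals = 1/3 + 1/21 + 1/9 + 1/26 + 1/8 = 0.655525
HM = 5/0.655525 = 7.6275

HM = 7.6275


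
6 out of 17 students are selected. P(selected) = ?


P = 6/17 = 0.3529

P = 0.3529


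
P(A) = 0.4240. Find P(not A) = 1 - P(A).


P(not A) = 1 - 0.4240 = 0.5760

P(not A) = 0.5760


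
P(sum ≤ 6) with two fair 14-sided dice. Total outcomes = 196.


Total outcomes = 14×14 = 196
Favorable (sum ≤ 6): 15
P = 15/196 = 0.0765

P = 0.0765


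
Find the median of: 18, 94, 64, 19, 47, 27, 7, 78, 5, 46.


Sorted: 5, 7, 18, 19, 27, 46, 47, 64, 78, 94
n = 10 (even)
Middle values: 27 and 46
Median = (27+46)/2 = 36.5000

Median = 36.5000


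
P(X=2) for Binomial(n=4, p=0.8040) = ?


C(4,2) = 6
p^2 = 0.646416
(1-p)^2 = 0.038416
P = 6 * 0.646416 * 0.038416 = 0.1490

P(X=2) = 0.1490


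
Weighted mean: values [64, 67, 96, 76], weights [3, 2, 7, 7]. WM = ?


Numerator = 64*3 + 67*2 + 96*7 + 76*7 = 1530
Denominator = 3 + 2 + 7 + 7 = 19
WM = 1530/19 = 80.5263

WM = 80.5263


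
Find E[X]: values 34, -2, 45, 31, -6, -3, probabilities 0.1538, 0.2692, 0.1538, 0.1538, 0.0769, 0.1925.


E[X] = 34*0.1538 - 2*0.2692 + 45*0.1538 + 31*0.1538 - 6*0.0769 - 3*0.1925
= 5.2292 - 0.5384 + 6.9210 + 4.7678 - 0.4614 - 0.5775
= 15.3407

E[X] = 15.3407


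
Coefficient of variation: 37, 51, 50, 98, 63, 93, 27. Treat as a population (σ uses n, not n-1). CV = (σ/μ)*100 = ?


Mean = 59.8571
SD = 24.9023
CV = (24.9023/59.8571)*100 = 41.6028%

CV = 41.6028%


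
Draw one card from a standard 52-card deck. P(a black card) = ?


26 black cards in 52 cards
P = 26/52 = 0.5000

P = 0.5000


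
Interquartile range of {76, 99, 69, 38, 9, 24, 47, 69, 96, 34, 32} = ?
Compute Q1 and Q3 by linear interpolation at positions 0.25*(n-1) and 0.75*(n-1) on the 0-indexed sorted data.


Sorted: 9, 24, 32, 34, 38, 47, 69, 69, 76, 96, 99
Q1 (25th %ile) = 33.0000
Q3 (75th %ile) = 72.5000
IQR = 72.5000 - 33.0000 = 39.5000

IQR = 39.5000


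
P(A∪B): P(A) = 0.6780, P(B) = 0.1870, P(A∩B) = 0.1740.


P(A∪B) = 0.6780 + 0.1870 - 0.1740
= 0.8650 - 0.1740
= 0.6910

P(A∪B) = 0.6910


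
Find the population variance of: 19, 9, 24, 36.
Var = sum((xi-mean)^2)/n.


Mean = 22.0000
Squared deviations: 9.0000, 169.0000, 4.0000, 196.0000
Sum = 378.0000
Variance = 378.0000/4 = 94.5000

Variance = 94.5000


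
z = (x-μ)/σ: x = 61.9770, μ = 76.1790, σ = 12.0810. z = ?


z = (61.9770 - 76.1790)/12.0810
= -14.2020/12.0810
= -1.1756

z = -1.1756


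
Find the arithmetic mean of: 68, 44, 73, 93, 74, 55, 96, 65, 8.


Sum = 68 + 44 + 73 + 93 + 74 + 55 + 96 + 65 + 8 = 576
n = 9
Mean = 576/9 = 64.0000

Mean = 64.0000


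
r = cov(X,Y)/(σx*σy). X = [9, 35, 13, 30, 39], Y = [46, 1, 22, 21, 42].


Mean X = 25.2000, Mean Y = 26.4000
SD X = 12.006665, SD Y = 16.255461
Cov = -64.680000
r = -64.680000/(12.006665*16.255461) = -0.3314

r = -0.3314


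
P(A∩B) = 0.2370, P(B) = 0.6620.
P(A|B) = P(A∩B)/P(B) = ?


P(A|B) = 0.2370/0.6620 = 0.3580

P(A|B) = 0.3580


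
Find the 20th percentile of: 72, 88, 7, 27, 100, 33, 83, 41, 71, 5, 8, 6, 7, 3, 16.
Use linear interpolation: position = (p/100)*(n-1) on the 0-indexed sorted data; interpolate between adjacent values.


Sorted: 3, 5, 6, 7, 7, 8, 16, 27, 33, 41, 71, 72, 83, 88, 100
n = 15
Index = 20/100 * 14 = 2.8000
Lower = data[2] = 6, Upper = data[3] = 7
P20 = 6 + 0.8000*(1) = 6.8000

P20 = 6.8000


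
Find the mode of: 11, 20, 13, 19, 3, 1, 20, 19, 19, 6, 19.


Frequencies: 1:1, 3:1, 6:1, 11:1, 13:1, 19:4, 20:2
Max frequency = 4
Mode = 19

Mode = 19


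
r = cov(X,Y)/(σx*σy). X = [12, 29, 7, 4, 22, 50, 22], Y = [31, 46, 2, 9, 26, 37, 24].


Mean X = 20.8571, Mean Y = 25.0000
SD X = 14.505453, SD Y = 14.182484
Cov = 150.857143
r = 150.857143/(14.505453*14.182484) = 0.7333

r = 0.7333


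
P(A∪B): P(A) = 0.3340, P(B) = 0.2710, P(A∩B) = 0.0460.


P(A∪B) = 0.3340 + 0.2710 - 0.0460
= 0.6050 - 0.0460
= 0.5590

P(A∪B) = 0.5590


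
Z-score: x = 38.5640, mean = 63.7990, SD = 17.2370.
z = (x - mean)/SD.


z = (38.5640 - 63.7990)/17.2370
= -25.2350/17.2370
= -1.4640

z = -1.4640


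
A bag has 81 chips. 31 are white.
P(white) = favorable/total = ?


P = 31/81 = 0.3827

P = 0.3827


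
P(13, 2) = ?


P(13,2) = 13!/11!
= 6227020800/39916800
= 156

P(13,2) = 156


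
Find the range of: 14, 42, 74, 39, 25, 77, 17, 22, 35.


Max = 77, Min = 14
Range = 77 - 14 = 63

Range = 63


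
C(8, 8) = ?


C(8,8) = 8!/(8! × 0!)
= 40320/(40320 × 1)
= 1

C(8,8) = 1


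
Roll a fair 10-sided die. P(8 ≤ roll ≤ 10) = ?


Favorable outcomes (8 ≤ roll ≤ 10): 3
Total outcomes = 10
P = 3/10 = 0.3000

P = 0.3000


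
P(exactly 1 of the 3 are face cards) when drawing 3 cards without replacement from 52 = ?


Hypergeometric: P(X=1) = C(12,1)·C(40,2) / C(52,3)
= 12 × 780 / 22100
= 9360/22100 = 0.4235

P = 0.4235


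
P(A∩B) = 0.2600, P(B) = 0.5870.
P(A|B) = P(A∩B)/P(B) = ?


P(A|B) = 0.2600/0.5870 = 0.4429

P(A|B) = 0.4429


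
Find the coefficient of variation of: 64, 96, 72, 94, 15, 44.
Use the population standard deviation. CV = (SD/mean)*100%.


Mean = 64.1667
SD = 28.2514
CV = (28.2514/64.1667)*100 = 44.0281%

CV = 44.0281%


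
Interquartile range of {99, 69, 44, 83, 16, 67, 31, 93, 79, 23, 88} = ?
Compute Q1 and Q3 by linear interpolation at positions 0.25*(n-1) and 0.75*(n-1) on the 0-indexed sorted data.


Sorted: 16, 23, 31, 44, 67, 69, 79, 83, 88, 93, 99
Q1 (25th %ile) = 37.5000
Q3 (75th %ile) = 85.5000
IQR = 85.5000 - 37.5000 = 48.0000

IQR = 48.0000


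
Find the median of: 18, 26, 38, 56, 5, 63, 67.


Sorted: 5, 18, 26, 38, 56, 63, 67
n = 7 (odd)
Middle value = 38

Median = 38


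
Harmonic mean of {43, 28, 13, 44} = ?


Sum of reciprocals = 1/43 + 1/28 + 1/13 + 1/44 = 0.158620
HM = 4/0.158620 = 25.2174

HM = 25.2174


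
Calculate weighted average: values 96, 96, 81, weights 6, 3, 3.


Numerator = 96*6 + 96*3 + 81*3 = 1107
Denominator = 6 + 3 + 3 = 12
WM = 1107/12 = 92.2500

WM = 92.2500


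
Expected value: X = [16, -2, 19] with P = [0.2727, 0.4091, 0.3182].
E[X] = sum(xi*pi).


E[X] = 16*0.2727 - 2*0.4091 + 19*0.3182
= 4.3632 - 0.8182 + 6.0458
= 9.5908

E[X] = 9.5908


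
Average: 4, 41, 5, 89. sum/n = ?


Sum = 4 + 41 + 5 + 89 = 139
n = 4
Mean = 139/4 = 34.7500

Mean = 34.7500


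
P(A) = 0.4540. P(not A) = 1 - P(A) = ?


P(not A) = 1 - 0.4540 = 0.5460

P(not A) = 0.5460


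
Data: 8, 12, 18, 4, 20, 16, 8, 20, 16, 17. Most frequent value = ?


Frequencies: 4:1, 8:2, 12:1, 16:2, 17:1, 18:1, 20:2
Max frequency = 2
Mode = 8, 16, 20

Mode = 8, 16, 20


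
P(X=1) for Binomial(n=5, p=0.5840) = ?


C(5,1) = 5
p^1 = 0.584000
(1-p)^4 = 0.029948
P = 5 * 0.584000 * 0.029948 = 0.0874

P(X=1) = 0.0874


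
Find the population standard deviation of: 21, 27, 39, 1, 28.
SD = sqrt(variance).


Mean = 23.2000
Variance = 156.9600
SD = sqrt(156.9600) = 12.5284

SD = 12.5284


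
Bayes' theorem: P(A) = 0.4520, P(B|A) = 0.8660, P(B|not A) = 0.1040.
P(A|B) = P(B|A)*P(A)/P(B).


P(B) = P(B|A)*P(A) + P(B|A')*P(A')
= 0.8660*0.4520 + 0.1040*0.5480
= 0.391432 + 0.056992 = 0.448424
P(A|B) = 0.391432/0.448424 = 0.8729

P(A|B) = 0.8729


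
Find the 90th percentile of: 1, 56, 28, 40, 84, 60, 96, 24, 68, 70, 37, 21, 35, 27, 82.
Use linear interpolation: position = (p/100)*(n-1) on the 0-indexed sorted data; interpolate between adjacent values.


Sorted: 1, 21, 24, 27, 28, 35, 37, 40, 56, 60, 68, 70, 82, 84, 96
n = 15
Index = 90/100 * 14 = 12.6000
Lower = data[12] = 82, Upper = data[13] = 84
P90 = 82 + 0.6000*(2) = 83.2000

P90 = 83.2000


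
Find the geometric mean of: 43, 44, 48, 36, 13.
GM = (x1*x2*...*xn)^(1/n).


Product = 43 × 44 × 48 × 36 × 13 = 42501888
GM = 42501888^(1/5) = 33.5492

GM = 33.5492


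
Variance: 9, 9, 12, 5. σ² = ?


Mean = 8.7500
Squared deviations: 0.0625, 0.0625, 10.5625, 14.0625
Sum = 24.7500
Variance = 24.7500/4 = 6.1875

Variance = 6.1875


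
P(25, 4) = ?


P(25,4) = 25!/21!
= 15511210043330985984000000/51090942171709440000
= 303600

P(25,4) = 303600


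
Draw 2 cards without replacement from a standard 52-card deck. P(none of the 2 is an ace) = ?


P(no aces) = (48/52) × (47/51)
= 0.8507

P = 0.8507


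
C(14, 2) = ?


C(14,2) = 14!/(2! × 12!)
= 87178291200/(2 × 479001600)
= 91

C(14,2) = 91


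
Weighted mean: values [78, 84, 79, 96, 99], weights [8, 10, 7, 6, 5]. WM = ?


Numerator = 78*8 + 84*10 + 79*7 + 96*6 + 99*5 = 3088
Denominator = 8 + 10 + 7 + 6 + 5 = 36
WM = 3088/36 = 85.7778

WM = 85.7778


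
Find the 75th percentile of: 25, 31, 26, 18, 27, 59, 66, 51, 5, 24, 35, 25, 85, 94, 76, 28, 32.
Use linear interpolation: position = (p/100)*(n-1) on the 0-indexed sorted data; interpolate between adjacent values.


Sorted: 5, 18, 24, 25, 25, 26, 27, 28, 31, 32, 35, 51, 59, 66, 76, 85, 94
n = 17
Index = 75/100 * 16 = 12.0000
Lower = data[12] = 59, Upper = data[13] = 66
P75 = 59 + 0*(7) = 59.0000

P75 = 59.0000


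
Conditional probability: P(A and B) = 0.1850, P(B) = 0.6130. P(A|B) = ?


P(A|B) = 0.1850/0.6130 = 0.3018

P(A|B) = 0.3018


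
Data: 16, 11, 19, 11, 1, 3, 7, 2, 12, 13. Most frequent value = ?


Frequencies: 1:1, 2:1, 3:1, 7:1, 11:2, 12:1, 13:1, 16:1, 19:1
Max frequency = 2
Mode = 11

Mode = 11


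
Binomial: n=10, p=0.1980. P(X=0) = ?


C(10,0) = 1
p^0 = 1.000000
(1-p)^10 = 0.110089
P = 1 * 1.000000 * 0.110089 = 0.1101

P(X=0) = 0.1101


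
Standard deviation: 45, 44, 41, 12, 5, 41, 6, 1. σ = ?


Mean = 24.3750
Variance = 346.9844
SD = sqrt(346.9844) = 18.6275

SD = 18.6275


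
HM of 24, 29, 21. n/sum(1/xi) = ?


Sum of reciprocals = 1/24 + 1/29 + 1/21 = 0.123768
HM = 3/0.123768 = 24.2388

HM = 24.2388


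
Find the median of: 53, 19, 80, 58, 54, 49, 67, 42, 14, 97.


Sorted: 14, 19, 42, 49, 53, 54, 58, 67, 80, 97
n = 10 (even)
Middle values: 53 and 54
Median = (53+54)/2 = 53.5000

Median = 53.5000


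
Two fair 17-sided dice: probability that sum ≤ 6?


Total outcomes = 17×17 = 289
Favorable (sum ≤ 6): 15
P = 15/289 = 0.0519

P = 0.0519


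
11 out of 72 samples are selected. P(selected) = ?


P = 11/72 = 0.1528

P = 0.1528


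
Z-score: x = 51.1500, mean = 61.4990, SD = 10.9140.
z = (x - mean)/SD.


z = (51.1500 - 61.4990)/10.9140
= -10.3490/10.9140
= -0.9482

z = -0.9482


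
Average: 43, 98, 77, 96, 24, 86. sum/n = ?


Sum = 43 + 98 + 77 + 96 + 24 + 86 = 424
n = 6
Mean = 424/6 = 70.6667

Mean = 70.6667


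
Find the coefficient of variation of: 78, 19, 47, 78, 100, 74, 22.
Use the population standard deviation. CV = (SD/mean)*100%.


Mean = 59.7143
SD = 28.6292
CV = (28.6292/59.7143)*100 = 47.9437%

CV = 47.9437%


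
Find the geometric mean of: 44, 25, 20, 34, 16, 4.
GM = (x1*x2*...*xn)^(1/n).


Product = 44 × 25 × 20 × 34 × 16 × 4 = 47872000
GM = 47872000^(1/6) = 19.0552

GM = 19.0552


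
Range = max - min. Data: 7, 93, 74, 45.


Max = 93, Min = 7
Range = 93 - 7 = 86

Range = 86


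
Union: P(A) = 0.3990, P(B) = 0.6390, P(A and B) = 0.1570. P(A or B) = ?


P(A∪B) = 0.3990 + 0.6390 - 0.1570
= 1.0380 - 0.1570
= 0.8810

P(A∪B) = 0.8810


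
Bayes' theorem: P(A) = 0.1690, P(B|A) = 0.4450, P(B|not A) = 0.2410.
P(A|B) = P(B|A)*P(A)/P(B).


P(B) = P(B|A)*P(A) + P(B|A')*P(A')
= 0.4450*0.1690 + 0.2410*0.8310
= 0.075205 + 0.200271 = 0.275476
P(A|B) = 0.075205/0.275476 = 0.2730

P(A|B) = 0.2730


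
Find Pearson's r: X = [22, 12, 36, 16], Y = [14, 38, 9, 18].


Mean X = 21.5000, Mean Y = 19.7500
SD X = 9.096703, SD Y = 11.008519
Cov = -80.625000
r = -80.625000/(9.096703*11.008519) = -0.8051

r = -0.8051


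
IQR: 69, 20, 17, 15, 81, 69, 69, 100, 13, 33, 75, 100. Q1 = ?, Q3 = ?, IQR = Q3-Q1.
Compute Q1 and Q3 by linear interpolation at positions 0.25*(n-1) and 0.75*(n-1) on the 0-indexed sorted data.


Sorted: 13, 15, 17, 20, 33, 69, 69, 69, 75, 81, 100, 100
Q1 (25th %ile) = 19.2500
Q3 (75th %ile) = 76.5000
IQR = 76.5000 - 19.2500 = 57.2500

IQR = 57.2500


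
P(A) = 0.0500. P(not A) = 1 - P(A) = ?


P(not A) = 1 - 0.0500 = 0.9500

P(not A) = 0.9500


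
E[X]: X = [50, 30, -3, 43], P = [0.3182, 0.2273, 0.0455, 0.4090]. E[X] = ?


E[X] = 50*0.3182 + 30*0.2273 - 3*0.0455 + 43*0.4090
= 15.9100 + 6.8190 - 0.1365 + 17.5870
= 40.1795

E[X] = 40.1795


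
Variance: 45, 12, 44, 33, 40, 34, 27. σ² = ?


Mean = 33.5714
Squared deviations: 130.6122, 465.3265, 108.7551, 0.3265, 41.3265, 0.1837, 43.1837
Sum = 789.7143
Variance = 789.7143/7 = 112.8163

Variance = 112.8163


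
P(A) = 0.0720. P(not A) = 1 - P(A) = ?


P(not A) = 1 - 0.0720 = 0.9280

P(not A) = 0.9280


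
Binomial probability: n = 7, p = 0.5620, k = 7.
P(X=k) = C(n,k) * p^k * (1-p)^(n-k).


C(7,7) = 1
p^7 = 0.017707
(1-p)^0 = 1.000000
P = 1 * 0.017707 * 1.000000 = 0.0177

P(X=7) = 0.0177


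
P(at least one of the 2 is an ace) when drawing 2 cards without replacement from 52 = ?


P(at least one) = 1 - P(none)
P(none) = (48/52) × (47/51) = 0.850679
P(at least one) = 1 - 0.850679 = 0.1493

P = 0.1493


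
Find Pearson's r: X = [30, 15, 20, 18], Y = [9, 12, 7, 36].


Mean X = 20.7500, Mean Y = 16.0000
SD X = 5.629165, SD Y = 11.683321
Cov = -22.500000
r = -22.500000/(5.629165*11.683321) = -0.3421

r = -0.3421


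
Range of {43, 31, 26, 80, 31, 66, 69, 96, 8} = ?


Max = 96, Min = 8
Range = 96 - 8 = 88

Range = 88


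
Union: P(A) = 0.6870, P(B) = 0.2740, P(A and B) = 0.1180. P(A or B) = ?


P(A∪B) = 0.6870 + 0.2740 - 0.1180
= 0.9610 - 0.1180
= 0.8430

P(A∪B) = 0.8430


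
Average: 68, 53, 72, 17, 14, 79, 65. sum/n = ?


Sum = 68 + 53 + 72 + 17 + 14 + 79 + 65 = 368
n = 7
Mean = 368/7 = 52.5714

Mean = 52.5714


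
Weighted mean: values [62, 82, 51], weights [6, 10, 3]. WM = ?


Numerator = 62*6 + 82*10 + 51*3 = 1345
Denominator = 6 + 10 + 3 = 19
WM = 1345/19 = 70.7895

WM = 70.7895


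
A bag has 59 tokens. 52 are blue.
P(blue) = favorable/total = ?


P = 52/59 = 0.8814

P = 0.8814


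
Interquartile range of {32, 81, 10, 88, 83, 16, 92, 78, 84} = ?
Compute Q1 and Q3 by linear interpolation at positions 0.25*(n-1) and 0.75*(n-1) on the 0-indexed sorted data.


Sorted: 10, 16, 32, 78, 81, 83, 84, 88, 92
Q1 (25th %ile) = 32.0000
Q3 (75th %ile) = 84.0000
IQR = 84.0000 - 32.0000 = 52.0000

IQR = 52.0000


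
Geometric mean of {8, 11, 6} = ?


Product = 8 × 11 × 6 = 528
GM = 528^(1/3) = 8.0825

GM = 8.0825


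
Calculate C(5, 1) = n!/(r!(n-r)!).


C(5,1) = 5!/(1! × 4!)
= 120/(1 × 24)
= 5

C(5,1) = 5


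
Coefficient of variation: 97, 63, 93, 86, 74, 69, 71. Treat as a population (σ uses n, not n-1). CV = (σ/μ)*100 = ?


Mean = 79.0000
SD = 12.0357
CV = (12.0357/79.0000)*100 = 15.2350%

CV = 15.2350%


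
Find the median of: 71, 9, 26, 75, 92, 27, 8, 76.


Sorted: 8, 9, 26, 27, 71, 75, 76, 92
n = 8 (even)
Middle values: 27 and 71
Median = (27+71)/2 = 49.0000

Median = 49.0000


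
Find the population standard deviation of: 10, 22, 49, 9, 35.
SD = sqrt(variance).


Mean = 25.0000
Variance = 233.2000
SD = sqrt(233.2000) = 15.2709

SD = 15.2709


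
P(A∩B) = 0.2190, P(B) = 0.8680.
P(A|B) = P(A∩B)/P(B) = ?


P(A|B) = 0.2190/0.8680 = 0.2523

P(A|B) = 0.2523


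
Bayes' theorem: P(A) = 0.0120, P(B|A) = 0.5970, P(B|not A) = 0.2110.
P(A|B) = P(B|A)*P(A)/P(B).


P(B) = P(B|A)*P(A) + P(B|A')*P(A')
= 0.5970*0.0120 + 0.2110*0.9880
= 0.007164 + 0.208468 = 0.215632
P(A|B) = 0.007164/0.215632 = 0.0332

P(A|B) = 0.0332


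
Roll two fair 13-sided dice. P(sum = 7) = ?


Total outcomes = 13×13 = 169
Favorable (sum = 7): 6
P = 6/169 = 0.0355

P = 0.0355


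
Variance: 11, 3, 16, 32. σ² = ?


Mean = 15.5000
Squared deviations: 20.2500, 156.2500, 0.2500, 272.2500
Sum = 449.0000
Variance = 449.0000/4 = 112.2500

Variance = 112.2500


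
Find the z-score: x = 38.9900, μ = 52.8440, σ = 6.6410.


z = (38.9900 - 52.8440)/6.6410
= -13.8540/6.6410
= -2.0861

z = -2.0861


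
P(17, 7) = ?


P(17,7) = 17!/10!
= 355687428096000/3628800
= 98017920

P(17,7) = 98017920


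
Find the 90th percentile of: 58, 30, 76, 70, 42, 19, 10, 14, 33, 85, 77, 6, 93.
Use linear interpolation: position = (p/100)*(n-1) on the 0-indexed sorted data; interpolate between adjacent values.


Sorted: 6, 10, 14, 19, 30, 33, 42, 58, 70, 76, 77, 85, 93
n = 13
Index = 90/100 * 12 = 10.8000
Lower = data[10] = 77, Upper = data[11] = 85
P90 = 77 + 0.8000*(8) = 83.4000

P90 = 83.4000


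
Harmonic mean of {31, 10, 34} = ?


Sum of reciprocals = 1/31 + 1/10 + 1/34 = 0.161670
HM = 3/0.161670 = 18.5563

HM = 18.5563


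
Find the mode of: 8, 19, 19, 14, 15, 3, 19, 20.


Frequencies: 3:1, 8:1, 14:1, 15:1, 19:3, 20:1
Max frequency = 3
Mode = 19

Mode = 19


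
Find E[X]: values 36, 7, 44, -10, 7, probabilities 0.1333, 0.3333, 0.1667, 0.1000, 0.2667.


E[X] = 36*0.1333 + 7*0.3333 + 44*0.1667 - 10*0.1000 + 7*0.2667
= 4.7988 + 2.3331 + 7.3348 - 1.0000 + 1.8669
= 15.3336

E[X] = 15.3336


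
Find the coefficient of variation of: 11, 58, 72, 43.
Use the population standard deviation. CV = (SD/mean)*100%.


Mean = 46.0000
SD = 22.6605
CV = (22.6605/46.0000)*100 = 49.2620%

CV = 49.2620%


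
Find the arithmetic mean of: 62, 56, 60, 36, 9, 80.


Sum = 62 + 56 + 60 + 36 + 9 + 80 = 303
n = 6
Mean = 303/6 = 50.5000

Mean = 50.5000


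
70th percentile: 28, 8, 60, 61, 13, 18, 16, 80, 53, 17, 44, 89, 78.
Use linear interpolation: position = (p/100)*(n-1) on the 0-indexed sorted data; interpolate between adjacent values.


Sorted: 8, 13, 16, 17, 18, 28, 44, 53, 60, 61, 78, 80, 89
n = 13
Index = 70/100 * 12 = 8.4000
Lower = data[8] = 60, Upper = data[9] = 61
P70 = 60 + 0.4000*(1) = 60.4000

P70 = 60.4000


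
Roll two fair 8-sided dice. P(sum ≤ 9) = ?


Total outcomes = 8×8 = 64
Favorable (sum ≤ 9): 36
P = 36/64 = 0.5625

P = 0.5625


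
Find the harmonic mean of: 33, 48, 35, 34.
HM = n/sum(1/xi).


Sum of reciprocals = 1/33 + 1/48 + 1/35 + 1/34 = 0.109120
HM = 4/0.109120 = 36.6570

HM = 36.6570


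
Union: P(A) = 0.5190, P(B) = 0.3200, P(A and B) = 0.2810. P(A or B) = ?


P(A∪B) = 0.5190 + 0.3200 - 0.2810
= 0.8390 - 0.2810
= 0.5580

P(A∪B) = 0.5580


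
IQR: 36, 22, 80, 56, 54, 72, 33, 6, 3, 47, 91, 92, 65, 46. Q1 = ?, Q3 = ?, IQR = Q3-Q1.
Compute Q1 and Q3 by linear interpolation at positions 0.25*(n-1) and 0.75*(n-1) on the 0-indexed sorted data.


Sorted: 3, 6, 22, 33, 36, 46, 47, 54, 56, 65, 72, 80, 91, 92
Q1 (25th %ile) = 33.7500
Q3 (75th %ile) = 70.2500
IQR = 70.2500 - 33.7500 = 36.5000

IQR = 36.5000


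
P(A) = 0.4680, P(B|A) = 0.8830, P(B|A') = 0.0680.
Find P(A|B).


P(B) = P(B|A)*P(A) + P(B|A')*P(A')
= 0.8830*0.4680 + 0.0680*0.5320
= 0.413244 + 0.036176 = 0.449420
P(A|B) = 0.413244/0.449420 = 0.9195

P(A|B) = 0.9195


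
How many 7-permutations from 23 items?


P(23,7) = 23!/16!
= 25852016738884976640000/20922789888000
= 1235591280

P(23,7) = 1235591280


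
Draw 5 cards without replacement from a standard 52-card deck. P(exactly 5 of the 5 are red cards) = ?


Hypergeometric: P(X=5) = C(26,5)·C(26,0) / C(52,5)
= 65780 × 1 / 2598960
= 65780/2598960 = 0.0253

P = 0.0253


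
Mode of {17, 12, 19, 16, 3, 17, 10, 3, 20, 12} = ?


Frequencies: 3:2, 10:1, 12:2, 16:1, 17:2, 19:1, 20:1
Max frequency = 2
Mode = 3, 12, 17

Mode = 3, 12, 17


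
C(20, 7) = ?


C(20,7) = 20!/(7! × 13!)
= 2432902008176640000/(5040 × 6227020800)
= 77520

C(20,7) = 77520


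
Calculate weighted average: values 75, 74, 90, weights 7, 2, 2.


Numerator = 75*7 + 74*2 + 90*2 = 853
Denominator = 7 + 2 + 2 = 11
WM = 853/11 = 77.5455

WM = 77.5455


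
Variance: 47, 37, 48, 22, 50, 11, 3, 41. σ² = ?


Mean = 32.3750
Squared deviations: 213.8906, 21.3906, 244.1406, 107.6406, 310.6406, 456.8906, 862.8906, 74.3906
Sum = 2291.8750
Variance = 2291.8750/8 = 286.4844

Variance = 286.4844


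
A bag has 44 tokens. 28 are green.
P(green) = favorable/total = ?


P = 28/44 = 0.6364

P = 0.6364


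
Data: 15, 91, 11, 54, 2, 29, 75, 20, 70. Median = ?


Sorted: 2, 11, 15, 20, 29, 54, 70, 75, 91
n = 9 (odd)
Middle value = 29

Median = 29


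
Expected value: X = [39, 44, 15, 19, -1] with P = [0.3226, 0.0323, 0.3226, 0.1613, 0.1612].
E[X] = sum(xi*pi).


E[X] = 39*0.3226 + 44*0.0323 + 15*0.3226 + 19*0.1613 - 1*0.1612
= 12.5814 + 1.4212 + 4.8390 + 3.0647 - 0.1612
= 21.7451

E[X] = 21.7451


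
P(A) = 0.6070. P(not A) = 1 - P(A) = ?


P(not A) = 1 - 0.6070 = 0.3930

P(not A) = 0.3930


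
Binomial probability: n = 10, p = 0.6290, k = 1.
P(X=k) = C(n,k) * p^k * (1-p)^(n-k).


C(10,1) = 10
p^1 = 0.629000
(1-p)^9 = 0.000133
P = 10 * 0.629000 * 0.000133 = 0.0008

P(X=1) = 0.0008


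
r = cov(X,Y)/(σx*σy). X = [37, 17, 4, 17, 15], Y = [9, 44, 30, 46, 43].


Mean X = 18.0000, Mean Y = 34.4000
SD X = 10.658330, SD Y = 13.893884
Cov = -93.600000
r = -93.600000/(10.658330*13.893884) = -0.6321

r = -0.6321


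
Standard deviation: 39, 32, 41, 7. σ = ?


Mean = 29.7500
Variance = 183.6875
SD = sqrt(183.6875) = 13.5531

SD = 13.5531


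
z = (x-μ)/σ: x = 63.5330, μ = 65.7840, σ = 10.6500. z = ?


z = (63.5330 - 65.7840)/10.6500
= -2.2510/10.6500
= -0.2114

z = -0.2114


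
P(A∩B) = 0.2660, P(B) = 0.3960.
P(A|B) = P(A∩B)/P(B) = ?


P(A|B) = 0.2660/0.3960 = 0.6717

P(A|B) = 0.6717


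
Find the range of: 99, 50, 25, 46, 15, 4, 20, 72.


Max = 99, Min = 4
Range = 99 - 4 = 95

Range = 95


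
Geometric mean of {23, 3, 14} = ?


Product = 23 × 3 × 14 = 966
GM = 966^(1/3) = 9.8854

GM = 9.8854


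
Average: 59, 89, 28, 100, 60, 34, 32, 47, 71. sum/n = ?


Sum = 59 + 89 + 28 + 100 + 60 + 34 + 32 + 47 + 71 = 520
n = 9
Mean = 520/9 = 57.7778

Mean = 57.7778


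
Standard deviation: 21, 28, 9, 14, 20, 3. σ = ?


Mean = 15.8333
Variance = 67.8056
SD = sqrt(67.8056) = 8.2344

SD = 8.2344


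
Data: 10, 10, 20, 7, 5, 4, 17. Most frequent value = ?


Frequencies: 4:1, 5:1, 7:1, 10:2, 17:1, 20:1
Max frequency = 2
Mode = 10

Mode = 10


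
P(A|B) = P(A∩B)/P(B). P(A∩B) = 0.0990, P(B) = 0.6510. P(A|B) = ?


P(A|B) = 0.0990/0.6510 = 0.1521

P(A|B) = 0.1521


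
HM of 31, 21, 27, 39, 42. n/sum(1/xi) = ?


Sum of reciprocals = 1/31 + 1/21 + 1/27 + 1/39 + 1/42 = 0.166365
HM = 5/0.166365 = 30.0545

HM = 30.0545


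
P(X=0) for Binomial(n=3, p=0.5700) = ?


C(3,0) = 1
p^0 = 1.000000
(1-p)^3 = 0.079507
P = 1 * 1.000000 * 0.079507 = 0.0795

P(X=0) = 0.0795


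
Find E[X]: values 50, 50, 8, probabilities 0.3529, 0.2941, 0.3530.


E[X] = 50*0.3529 + 50*0.2941 + 8*0.3530
= 17.6450 + 14.7050 + 2.8240
= 35.1740

E[X] = 35.1740


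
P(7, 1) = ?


P(7,1) = 7!/6!
= 5040/720
= 7

P(7,1) = 7


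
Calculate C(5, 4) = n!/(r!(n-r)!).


C(5,4) = 5!/(4! × 1!)
= 120/(24 × 1)
= 5

C(5,4) = 5


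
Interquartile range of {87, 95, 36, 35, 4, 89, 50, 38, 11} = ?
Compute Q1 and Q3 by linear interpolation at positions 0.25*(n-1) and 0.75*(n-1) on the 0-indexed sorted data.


Sorted: 4, 11, 35, 36, 38, 50, 87, 89, 95
Q1 (25th %ile) = 35.0000
Q3 (75th %ile) = 87.0000
IQR = 87.0000 - 35.0000 = 52.0000

IQR = 52.0000


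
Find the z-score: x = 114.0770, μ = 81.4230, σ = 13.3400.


z = (114.0770 - 81.4230)/13.3400
= 32.6540/13.3400
= 2.4478

z = 2.4478


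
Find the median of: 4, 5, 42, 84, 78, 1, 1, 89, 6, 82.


Sorted: 1, 1, 4, 5, 6, 42, 78, 82, 84, 89
n = 10 (even)
Middle values: 6 and 42
Median = (6+42)/2 = 24.0000

Median = 24.0000


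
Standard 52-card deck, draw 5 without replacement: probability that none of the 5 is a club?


P(no clubs) = (39/52) × (38/51) × (37/50) × (36/49) × (35/48)
= 0.2215

P = 0.2215


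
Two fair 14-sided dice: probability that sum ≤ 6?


Total outcomes = 14×14 = 196
Favorable (sum ≤ 6): 15
P = 15/196 = 0.0765

P = 0.0765


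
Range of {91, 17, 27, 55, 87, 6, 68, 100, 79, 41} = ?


Max = 100, Min = 6
Range = 100 - 6 = 94

Range = 94


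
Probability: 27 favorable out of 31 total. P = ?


P = 27/31 = 0.8710

P = 0.8710


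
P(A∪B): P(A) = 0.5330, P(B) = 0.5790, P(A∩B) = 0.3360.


P(A∪B) = 0.5330 + 0.5790 - 0.3360
= 1.1120 - 0.3360
= 0.7760

P(A∪B) = 0.7760


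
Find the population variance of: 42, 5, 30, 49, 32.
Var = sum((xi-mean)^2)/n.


Mean = 31.6000
Squared deviations: 108.1600, 707.5600, 2.5600, 302.7600, 0.1600
Sum = 1121.2000
Variance = 1121.2000/5 = 224.2400

Variance = 224.2400


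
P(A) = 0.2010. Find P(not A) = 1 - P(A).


P(not A) = 1 - 0.2010 = 0.7990

P(not A) = 0.7990


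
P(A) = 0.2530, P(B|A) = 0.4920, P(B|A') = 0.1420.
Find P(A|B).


P(B) = P(B|A)*P(A) + P(B|A')*P(A')
= 0.4920*0.2530 + 0.1420*0.7470
= 0.124476 + 0.106074 = 0.230550
P(A|B) = 0.124476/0.230550 = 0.5399

P(A|B) = 0.5399


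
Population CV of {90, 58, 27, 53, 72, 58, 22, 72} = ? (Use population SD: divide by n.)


Mean = 56.5000
SD = 21.4476
CV = (21.4476/56.5000)*100 = 37.9604%

CV = 37.9604%


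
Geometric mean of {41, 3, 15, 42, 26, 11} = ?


Product = 41 × 3 × 15 × 42 × 26 × 11 = 22162140
GM = 22162140^(1/6) = 16.7598

GM = 16.7598


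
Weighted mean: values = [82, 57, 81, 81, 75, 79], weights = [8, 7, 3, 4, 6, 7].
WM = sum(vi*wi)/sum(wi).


Numerator = 82*8 + 57*7 + 81*3 + 81*4 + 75*6 + 79*7 = 2625
Denominator = 8 + 7 + 3 + 4 + 6 + 7 = 35
WM = 2625/35 = 75.0000

WM = 75.0000


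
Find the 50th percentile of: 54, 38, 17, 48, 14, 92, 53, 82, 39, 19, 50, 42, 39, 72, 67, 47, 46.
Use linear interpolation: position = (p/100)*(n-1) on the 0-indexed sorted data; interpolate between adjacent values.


Sorted: 14, 17, 19, 38, 39, 39, 42, 46, 47, 48, 50, 53, 54, 67, 72, 82, 92
n = 17
Index = 50/100 * 16 = 8.0000
Lower = data[8] = 47, Upper = data[9] = 48
P50 = 47 + 0*(1) = 47.0000

P50 = 47.0000


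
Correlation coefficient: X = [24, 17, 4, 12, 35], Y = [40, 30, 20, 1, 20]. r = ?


Mean X = 18.4000, Mean Y = 22.2000
SD X = 10.556515, SD Y = 12.936769
Cov = 43.920000
r = 43.920000/(10.556515*12.936769) = 0.3216

r = 0.3216


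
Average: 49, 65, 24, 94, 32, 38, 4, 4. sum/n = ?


Sum = 49 + 65 + 24 + 94 + 32 + 38 + 4 + 4 = 310
n = 8
Mean = 310/8 = 38.7500

Mean = 38.7500


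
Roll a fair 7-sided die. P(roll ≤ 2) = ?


Favorable outcomes (roll ≤ 2): 2
Total outcomes = 7
P = 2/7 = 0.2857

P = 0.2857


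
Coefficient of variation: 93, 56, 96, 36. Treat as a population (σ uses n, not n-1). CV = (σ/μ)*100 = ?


Mean = 70.2500
SD = 25.2822
CV = (25.2822/70.2500)*100 = 35.9888%

CV = 35.9888%


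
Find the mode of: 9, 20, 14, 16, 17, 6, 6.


Frequencies: 6:2, 9:1, 14:1, 16:1, 17:1, 20:1
Max frequency = 2
Mode = 6

Mode = 6


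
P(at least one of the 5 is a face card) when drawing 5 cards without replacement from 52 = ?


P(at least one) = 1 - P(none)
P(none) = (40/52) × (39/51) × (38/50) × (37/49) × (36/48) = 0.253181
P(at least one) = 1 - 0.253181 = 0.7468

P = 0.7468


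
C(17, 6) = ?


C(17,6) = 17!/(6! × 11!)
= 355687428096000/(720 × 39916800)
= 12376

C(17,6) = 12376


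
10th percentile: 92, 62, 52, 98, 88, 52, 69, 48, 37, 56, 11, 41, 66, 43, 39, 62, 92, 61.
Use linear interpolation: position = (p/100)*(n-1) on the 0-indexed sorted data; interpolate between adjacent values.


Sorted: 11, 37, 39, 41, 43, 48, 52, 52, 56, 61, 62, 62, 66, 69, 88, 92, 92, 98
n = 18
Index = 10/100 * 17 = 1.7000
Lower = data[1] = 37, Upper = data[2] = 39
P10 = 37 + 0.7000*(2) = 38.4000

P10 = 38.4000


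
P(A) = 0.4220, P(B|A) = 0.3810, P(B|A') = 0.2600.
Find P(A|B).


P(B) = P(B|A)*P(A) + P(B|A')*P(A')
= 0.3810*0.4220 + 0.2600*0.5780
= 0.160782 + 0.150280 = 0.311062
P(A|B) = 0.160782/0.311062 = 0.5169

P(A|B) = 0.5169


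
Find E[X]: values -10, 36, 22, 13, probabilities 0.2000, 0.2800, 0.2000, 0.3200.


E[X] = -10*0.2000 + 36*0.2800 + 22*0.2000 + 13*0.3200
= -2.0000 + 10.0800 + 4.4000 + 4.1600
= 16.6400

E[X] = 16.6400


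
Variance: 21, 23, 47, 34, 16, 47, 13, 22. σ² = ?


Mean = 27.8750
Squared deviations: 47.2656, 23.7656, 365.7656, 37.5156, 141.0156, 365.7656, 221.2656, 34.5156
Sum = 1236.8750
Variance = 1236.8750/8 = 154.6094

Variance = 154.6094


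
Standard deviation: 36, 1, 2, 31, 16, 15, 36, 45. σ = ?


Mean = 22.7500
Variance = 240.4375
SD = sqrt(240.4375) = 15.5060

SD = 15.5060


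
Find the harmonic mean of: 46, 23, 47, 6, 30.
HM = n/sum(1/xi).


Sum of reciprocals = 1/46 + 1/23 + 1/47 + 1/6 + 1/30 = 0.286494
HM = 5/0.286494 = 17.4524

HM = 17.4524


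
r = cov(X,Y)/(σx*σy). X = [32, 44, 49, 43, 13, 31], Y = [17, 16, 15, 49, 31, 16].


Mean X = 35.3333, Mean Y = 24.0000
SD X = 11.897712, SD Y = 12.463279
Cov = -16.500000
r = -16.500000/(11.897712*12.463279) = -0.1113

r = -0.1113


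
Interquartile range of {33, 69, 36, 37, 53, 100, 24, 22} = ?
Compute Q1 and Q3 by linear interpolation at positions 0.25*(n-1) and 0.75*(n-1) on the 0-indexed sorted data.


Sorted: 22, 24, 33, 36, 37, 53, 69, 100
Q1 (25th %ile) = 30.7500
Q3 (75th %ile) = 57.0000
IQR = 57.0000 - 30.7500 = 26.2500

IQR = 26.2500


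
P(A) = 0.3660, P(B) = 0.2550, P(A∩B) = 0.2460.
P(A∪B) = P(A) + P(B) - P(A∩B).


P(A∪B) = 0.3660 + 0.2550 - 0.2460
= 0.6210 - 0.2460
= 0.3750

P(A∪B) = 0.3750


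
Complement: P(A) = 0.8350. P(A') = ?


P(not A) = 1 - 0.8350 = 0.1650

P(not A) = 0.1650


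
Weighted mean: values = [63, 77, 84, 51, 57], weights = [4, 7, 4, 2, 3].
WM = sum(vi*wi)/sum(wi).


Numerator = 63*4 + 77*7 + 84*4 + 51*2 + 57*3 = 1400
Denominator = 4 + 7 + 4 + 2 + 3 = 20
WM = 1400/20 = 70.0000

WM = 70.0000


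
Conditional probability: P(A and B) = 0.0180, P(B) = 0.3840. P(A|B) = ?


P(A|B) = 0.0180/0.3840 = 0.0469

P(A|B) = 0.0469


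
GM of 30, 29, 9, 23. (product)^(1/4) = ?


Product = 30 × 29 × 9 × 23 = 180090
GM = 180090^(1/4) = 20.6002

GM = 20.6002


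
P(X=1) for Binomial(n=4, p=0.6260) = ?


C(4,1) = 4
p^1 = 0.626000
(1-p)^3 = 0.052314
P = 4 * 0.626000 * 0.052314 = 0.1310

P(X=1) = 0.1310


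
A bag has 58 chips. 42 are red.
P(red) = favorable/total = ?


P = 42/58 = 0.7241

P = 0.7241


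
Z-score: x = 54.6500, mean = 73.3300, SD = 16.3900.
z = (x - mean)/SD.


z = (54.6500 - 73.3300)/16.3900
= -18.6800/16.3900
= -1.1397

z = -1.1397


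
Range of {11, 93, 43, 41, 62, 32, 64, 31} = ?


Max = 93, Min = 11
Range = 93 - 11 = 82

Range = 82


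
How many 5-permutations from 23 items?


P(23,5) = 23!/18!
= 25852016738884976640000/6402373705728000
= 4037880

P(23,5) = 4037880
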